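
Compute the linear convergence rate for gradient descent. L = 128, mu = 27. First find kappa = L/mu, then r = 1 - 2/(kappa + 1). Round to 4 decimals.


Step 1: Compute the condition number.
kappa = L/mu = 128/27 = 4.7407
Step 2: Compute the convergence rate.
r = 1 - 2/(kappa + 1) = 1 - 2*mu/(L + mu) = (L - mu)/(L + mu) = 101/155 = 0.6516


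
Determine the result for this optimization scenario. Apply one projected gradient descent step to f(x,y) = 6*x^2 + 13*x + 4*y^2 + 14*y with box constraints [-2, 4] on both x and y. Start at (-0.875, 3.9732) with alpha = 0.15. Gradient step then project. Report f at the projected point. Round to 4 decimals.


Step 1: Compute gradient at (-0.875, 3.9732).
grad_x = 2*6*-0.875 + 13 = 2.5
grad_y = 2*4*3.9732 + 14 = 45.7856
Step 2: Gradient step.
x_raw = -0.875 - 0.15*2.5 = -1.25
y_raw = 3.9732 - 0.15*45.7856 = -2.8946
Step 3: Project onto [-2, 4].
x_proj = clip(-1.25) = -1.25
y_proj = clip(-2.8946) = -2.0
Step 4: Evaluate f.
f(-1.25, -2.0) = -18.875


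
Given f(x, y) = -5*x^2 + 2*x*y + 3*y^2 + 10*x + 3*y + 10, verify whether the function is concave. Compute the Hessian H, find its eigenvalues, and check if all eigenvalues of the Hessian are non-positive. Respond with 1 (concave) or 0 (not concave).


The Hessian of f(x,y) = -5*x^2 + 2*x*y + 3*y^2 + 10*x + 3*y + 10 is:
H = [[-10, 2], [2, 6]]
Trace = -10 + 6 = -4
Determinant = -10*6 - (2)^2 = -64
Discriminant = (-4)^2 - 4*-64 = 272.0
Eigenvalues: lambda_1 = -10.2462, lambda_2 = 6.2462
The function is not concave.

0


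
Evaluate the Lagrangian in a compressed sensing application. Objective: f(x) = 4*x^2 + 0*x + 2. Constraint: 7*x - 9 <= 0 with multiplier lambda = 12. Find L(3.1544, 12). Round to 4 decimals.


Step 1: Evaluate f(x).
f(3.1544) = 4*3.1544^2 + 0*3.1544 + 2 = 41.801
Step 2: Evaluate g(x).
g(3.1544) = 7*3.1544 - 9 = 13.0808
Step 3: Compute Lagrangian.
L = 41.801 + 12*13.0808 = 198.7706


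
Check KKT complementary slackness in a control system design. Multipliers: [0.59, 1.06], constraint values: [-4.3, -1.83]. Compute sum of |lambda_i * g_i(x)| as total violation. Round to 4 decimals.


KKT complementary slackness check:
lambda_1 * g_1 = 0.59 * -4.3 = -2.537
lambda_2 * g_2 = 1.06 * -1.83 = -1.9398
Total violation = 2.537 + 1.9398 = 4.4768


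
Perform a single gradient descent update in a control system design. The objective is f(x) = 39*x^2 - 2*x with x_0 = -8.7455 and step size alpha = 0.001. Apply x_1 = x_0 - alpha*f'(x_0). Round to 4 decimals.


We compute the gradient at x_0 and apply the update.
f'(x) = 78*x - 2
f'(-8.7455) = 78*-8.7455 - 2 = -684.149
x_1 = -8.7455 - 0.001*-684.149 = -8.0614


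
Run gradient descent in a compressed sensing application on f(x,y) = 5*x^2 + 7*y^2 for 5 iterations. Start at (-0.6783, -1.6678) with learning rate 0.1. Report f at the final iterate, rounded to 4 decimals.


Gradient descent on f(x,y) = 5*x^2 + 7*y^2.
Starting point: (-0.6783, -1.6678), alpha = 0.1
Step 1: grad_x = 2*5*-0.6783 = -6.783, grad_y = 2*7*-1.6678 = -23.3492
  x_1 = -0.6783 - 0.1*-6.783 = 0.0
  y_1 = -1.6678 - 0.1*-23.3492 = 0.6671
Step 2: grad_x = 2*5*0.0 = 0.0, grad_y = 2*7*0.6671 = 9.3397
  x_2 = 0.0 - 0.1*0.0 = 0.0
  y_2 = 0.6671 - 0.1*9.3397 = -0.2668
Step 3: grad_x = 2*5*0.0 = 0.0, grad_y = 2*7*-0.2668 = -3.7359
  x_3 = 0.0 - 0.1*0.0 = 0.0
  y_3 = -0.2668 - 0.1*-3.7359 = 0.1067
Step 4: grad_x = 2*5*0.0 = 0.0, grad_y = 2*7*0.1067 = 1.4943
  x_4 = 0.0 - 0.1*0.0 = 0.0
  y_4 = 0.1067 - 0.1*1.4943 = -0.0427
Step 5: grad_x = 2*5*0.0 = 0.0, grad_y = 2*7*-0.0427 = -0.5977
  x_5 = 0.0 - 0.1*0.0 = 0.0
  y_5 = -0.0427 - 0.1*-0.5977 = 0.0171
f(0.0, 0.0171) = 5*0.0^2 + 7*0.0171^2 = 0.002


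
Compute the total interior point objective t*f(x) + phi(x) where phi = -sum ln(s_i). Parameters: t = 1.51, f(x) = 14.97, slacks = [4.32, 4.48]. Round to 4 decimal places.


Step 1: Compute log-barrier.
ln values: [1.4633, 1.4996]
phi = -(1.4633 + 1.4996) = -2.9629
Step 2: Compute augmented objective.
t*f(x) = 1.51*14.97 = 22.6047
Total = 22.6047 - 2.9629 = 19.6418


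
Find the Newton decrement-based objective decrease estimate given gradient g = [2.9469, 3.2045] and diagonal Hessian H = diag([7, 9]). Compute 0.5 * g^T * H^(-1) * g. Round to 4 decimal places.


Step 1: H is diagonal, so H^(-1) * g = [0.421, 0.3561].
Step 2: g^T H^(-1) g = sum_i g_i^2 / H_ii
  = (2.9469)^2/7 + (3.2045)^2/9
  = 1.2406 + 1.141 = 2.3816
Step 3: Objective decrease = 0.5 * g^T H^(-1) g = 1.1908


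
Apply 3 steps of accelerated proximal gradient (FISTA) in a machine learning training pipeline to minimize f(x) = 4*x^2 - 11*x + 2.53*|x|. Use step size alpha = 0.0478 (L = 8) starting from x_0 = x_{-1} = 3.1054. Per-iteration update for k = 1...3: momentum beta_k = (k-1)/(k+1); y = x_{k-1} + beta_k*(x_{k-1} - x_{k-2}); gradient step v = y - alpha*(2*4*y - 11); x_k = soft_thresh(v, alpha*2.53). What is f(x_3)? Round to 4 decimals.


FISTA on f(x) = 4*x^2 - 11*x + 2.53*|x|
L = 8, alpha = 0.0478
Iteration 1: beta = 0.0, y = 3.1054 + 0.0*(3.1054 - 3.1054) = 3.1054
  grad(y) = 13.8432, v = y - alpha*grad = 2.4437
  prox(v) = soft_thresh(2.4437, 0.1209) = 2.3228
Iteration 2: beta = 0.3333, y = 2.3228 + 0.3333*(2.3228 - 3.1054) = 2.0619
  grad(y) = 5.4951, v = y - alpha*grad = 1.7992
  prox(v) = soft_thresh(1.7992, 0.1209) = 1.6783
Iteration 3: beta = 0.5, y = 1.6783 + 0.5*(1.6783 - 2.3228) = 1.356
  grad(y) = -0.1516, v = y - alpha*grad = 1.3633
  prox(v) = soft_thresh(1.3633, 0.1209) = 1.2424
f(x_3) = 4*1.2424^2 - 11*1.2424 + 2.53*|1.2424| = -4.349


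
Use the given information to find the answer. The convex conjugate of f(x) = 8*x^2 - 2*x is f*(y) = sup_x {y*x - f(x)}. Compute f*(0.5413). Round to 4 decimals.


f*(y) = sup_x {y*x - a*x^2 - b*x} = sup_x {(y-b)*x - a*x^2}
FOC: (y - b) - 2a*x = 0 => x* = (y - b)/(2a)
x* = (0.5413 + 2)/(2*8) = 0.1588
f*(0.5413) = (y-b)^2/(4a) = (0.5413 + 2)^2/(4*8)
= 6.4582/32 = 0.2018


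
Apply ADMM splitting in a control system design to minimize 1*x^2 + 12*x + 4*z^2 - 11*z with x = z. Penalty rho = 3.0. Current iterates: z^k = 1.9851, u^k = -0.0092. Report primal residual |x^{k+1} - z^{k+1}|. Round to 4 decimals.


ADMM iteration with rho = 3.0, z^k = 1.9851, u^k = -0.0092
Step 1: x-update.
Minimize 1*x^2 + 12*x + (3.0/2)*(x - 1.9851 - 0.0092)^2
FOC: (2*1 + 3.0)*x = -12 + 3.0*(1.9851 + 0.0092)
x^{k+1} = -1.2034
Step 2: z-update.
Minimize 4*z^2 - 11*z + (3.0/2)*(-1.2034 - z - 0.0092)^2
FOC: (2*4 + 3.0)*z = 11 + 3.0*(-1.2034 - 0.0092)
z^{k+1} = 0.6693
Step 3: u-update.
u^{k+1} = -0.0092 - 1.2034 - 0.6693 = -1.8819
Step 4: Primal residual = |-1.2034 - 0.6693| = 1.8727


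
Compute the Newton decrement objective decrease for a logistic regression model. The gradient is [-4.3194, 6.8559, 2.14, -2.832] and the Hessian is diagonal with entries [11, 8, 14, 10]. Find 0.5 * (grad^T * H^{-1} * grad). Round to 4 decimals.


Step 1: H is diagonal, so H^(-1) * g = [-0.3927, 0.857, 0.1529, -0.2832].
Step 2: g^T H^(-1) g = sum_i g_i^2 / H_ii
  = (-4.3194)^2/11 + (6.8559)^2/8 + (2.14)^2/14 + (-2.832)^2/10
  = 1.6961 + 5.8754 + 0.3271 + 0.802 = 8.7007
Step 3: Objective decrease = 0.5 * g^T H^(-1) g = 4.3503


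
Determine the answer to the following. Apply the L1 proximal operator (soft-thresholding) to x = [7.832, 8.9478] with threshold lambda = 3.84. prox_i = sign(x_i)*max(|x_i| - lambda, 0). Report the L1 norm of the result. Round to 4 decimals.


Soft-thresholding with lambda = 3.84:
prox(7.832) = sign(7.832)*max(|7.832| - 3.84, 0) = 3.992
prox(8.9478) = sign(8.9478)*max(|8.9478| - 3.84, 0) = 5.1078
prox(x) = [3.992, 5.1078]
||prox(x)||_1 = 3.992 + 5.1078 = 9.0998


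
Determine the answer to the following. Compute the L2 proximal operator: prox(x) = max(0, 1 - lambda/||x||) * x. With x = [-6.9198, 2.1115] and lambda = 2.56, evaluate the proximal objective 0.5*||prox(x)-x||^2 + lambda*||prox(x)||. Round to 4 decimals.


Step 1: Compute ||x||.
||x|| = 7.2348
Step 2: Compute scaling factor.
scale = max(0, 1 - 2.56/7.2348) = 0.6462
Step 3: prox(x) = [-4.4713, 1.3644]
||prox(x)|| = 4.6748
Step 4: Proximal objective.
0.5*||prox-x||^2 = 3.2768
lambda*||prox|| = 11.9675
Total = 15.2442


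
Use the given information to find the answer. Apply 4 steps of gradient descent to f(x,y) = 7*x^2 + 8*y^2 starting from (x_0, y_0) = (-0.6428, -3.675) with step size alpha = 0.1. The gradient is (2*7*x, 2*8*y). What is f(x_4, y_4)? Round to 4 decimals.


Gradient descent on f(x,y) = 7*x^2 + 8*y^2.
Starting point: (-0.6428, -3.675), alpha = 0.1
Step 1: grad_x = 2*7*-0.6428 = -8.9992, grad_y = 2*8*-3.675 = -58.8
  x_1 = -0.6428 - 0.1*-8.9992 = 0.2571
  y_1 = -3.675 - 0.1*-58.8 = 2.205
Step 2: grad_x = 2*7*0.2571 = 3.5997, grad_y = 2*8*2.205 = 35.28
  x_2 = 0.2571 - 0.1*3.5997 = -0.1028
  y_2 = 2.205 - 0.1*35.28 = -1.323
Step 3: grad_x = 2*7*-0.1028 = -1.4399, grad_y = 2*8*-1.323 = -21.168
  x_3 = -0.1028 - 0.1*-1.4399 = 0.0411
  y_3 = -1.323 - 0.1*-21.168 = 0.7938
Step 4: grad_x = 2*7*0.0411 = 0.5759, grad_y = 2*8*0.7938 = 12.7008
  x_4 = 0.0411 - 0.1*0.5759 = -0.0165
  y_4 = 0.7938 - 0.1*12.7008 = -0.4763
f(-0.0165, -0.4763) = 7*(-0.0165)^2 + 8*(-0.4763)^2 = 1.8166


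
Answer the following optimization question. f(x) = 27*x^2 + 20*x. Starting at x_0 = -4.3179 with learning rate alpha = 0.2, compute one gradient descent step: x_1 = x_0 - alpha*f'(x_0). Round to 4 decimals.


We compute the gradient at x_0 and apply the update.
f'(x) = 54*x + 20
f'(-4.3179) = 54*-4.3179 + 20 = -213.1666
x_1 = -4.3179 - 0.2*-213.1666 = 38.3154


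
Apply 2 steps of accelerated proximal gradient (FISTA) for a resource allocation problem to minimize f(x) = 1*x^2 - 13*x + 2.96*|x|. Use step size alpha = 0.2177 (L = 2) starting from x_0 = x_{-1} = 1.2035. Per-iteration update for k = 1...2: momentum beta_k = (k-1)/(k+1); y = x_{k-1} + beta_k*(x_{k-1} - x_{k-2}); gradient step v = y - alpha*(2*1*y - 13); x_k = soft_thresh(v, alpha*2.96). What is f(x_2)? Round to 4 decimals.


FISTA on f(x) = 1*x^2 - 13*x + 2.96*|x|
L = 2, alpha = 0.2177
Iteration 1: beta = 0.0, y = 1.2035 + 0.0*(1.2035 - 1.2035) = 1.2035
  grad(y) = -10.593, v = y - alpha*grad = 3.5096
  prox(v) = soft_thresh(3.5096, 0.6444) = 2.8652
Iteration 2: beta = 0.3333, y = 2.8652 + 0.3333*(2.8652 - 1.2035) = 3.4191
  grad(y) = -6.1618, v = y - alpha*grad = 4.7605
  prox(v) = soft_thresh(4.7605, 0.6444) = 4.1161
f(x_2) = 1*4.1161^2 - 13*4.1161 + 2.96*|4.1161| = -24.3834


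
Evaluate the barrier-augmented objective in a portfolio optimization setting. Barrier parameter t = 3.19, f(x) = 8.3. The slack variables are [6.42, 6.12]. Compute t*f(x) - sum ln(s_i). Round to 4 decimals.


Step 1: Compute log-barrier.
ln values: [1.8594, 1.8116]
phi = -(1.8594 + 1.8116) = -3.671
Step 2: Compute augmented objective.
t*f(x) = 3.19*8.3 = 26.477
Total = 26.477 - 3.671 = 22.806


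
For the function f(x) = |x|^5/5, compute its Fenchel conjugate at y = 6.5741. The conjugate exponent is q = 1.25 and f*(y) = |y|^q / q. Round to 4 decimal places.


The conjugate exponent q satisfies 1/p + 1/q = 1.
p = 5, so q = 5/(5 - 1) = 1.25
|y|^q = 6.5741^1.25 = 10.5268
f*(6.5741) = 10.5268 / 1.25 = 8.4214


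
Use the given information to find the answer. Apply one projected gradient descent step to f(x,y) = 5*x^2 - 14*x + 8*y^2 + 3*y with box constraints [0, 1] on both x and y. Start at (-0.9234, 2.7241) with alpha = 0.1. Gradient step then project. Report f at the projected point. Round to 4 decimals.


Step 1: Compute gradient at (-0.9234, 2.7241).
grad_x = 2*5*-0.9234 - 14 = -23.234
grad_y = 2*8*2.7241 + 3 = 46.5856
Step 2: Gradient step.
x_raw = -0.9234 - 0.1*-23.234 = 1.4
y_raw = 2.7241 - 0.1*46.5856 = -1.9345
Step 3: Project onto [0, 1].
x_proj = clip(1.4) = 1.0
y_proj = clip(-1.9345) = 0.0
Step 4: Evaluate f.
f(1.0, 0.0) = -9.0


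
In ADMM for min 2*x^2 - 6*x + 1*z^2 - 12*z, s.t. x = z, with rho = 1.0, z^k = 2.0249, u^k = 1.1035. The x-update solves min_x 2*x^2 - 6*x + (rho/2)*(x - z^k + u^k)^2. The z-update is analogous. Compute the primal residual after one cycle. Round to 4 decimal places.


ADMM iteration with rho = 1.0, z^k = 2.0249, u^k = 1.1035
Step 1: x-update.
Minimize 2*x^2 - 6*x + (1.0/2)*(x - 2.0249 + 1.1035)^2
FOC: (2*2 + 1.0)*x = 6 + 1.0*(2.0249 - 1.1035)
x^{k+1} = 1.3843
Step 2: z-update.
Minimize 1*z^2 - 12*z + (1.0/2)*(1.3843 - z + 1.1035)^2
FOC: (2*1 + 1.0)*z = 12 + 1.0*(1.3843 + 1.1035)
z^{k+1} = 4.8293
Step 3: u-update.
u^{k+1} = 1.1035 + 1.3843 - 4.8293 = -2.3415
Step 4: Primal residual = |1.3843 - 4.8293| = 3.445


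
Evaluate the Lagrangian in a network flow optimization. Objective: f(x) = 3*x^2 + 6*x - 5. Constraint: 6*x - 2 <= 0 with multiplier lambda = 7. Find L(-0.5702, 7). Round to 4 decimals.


Step 1: Evaluate f(x).
f(-0.5702) = 3*(-0.5702)^2 + 6*(-0.5702) - 5 = -7.4458
Step 2: Evaluate g(x).
g(-0.5702) = 6*-0.5702 - 2 = -5.4212
Step 3: Compute Lagrangian.
L = -7.4458 + 7*-5.4212 = -45.3942


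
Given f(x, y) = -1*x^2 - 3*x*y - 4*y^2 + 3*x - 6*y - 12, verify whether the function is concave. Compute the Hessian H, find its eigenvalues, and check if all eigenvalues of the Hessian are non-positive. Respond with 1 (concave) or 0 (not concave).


The Hessian of f(x,y) = -1*x^2 - 3*x*y - 4*y^2 + 3*x - 6*y - 12 is:
H = [[-2, -3], [-3, -8]]
Trace = -2 - 8 = -10
Determinant = -2*-8 - (-3)^2 = 7
Discriminant = (-10)^2 - 4*7 = 72.0
Eigenvalues: lambda_1 = -9.2426, lambda_2 = -0.7574
The function is concave.

1


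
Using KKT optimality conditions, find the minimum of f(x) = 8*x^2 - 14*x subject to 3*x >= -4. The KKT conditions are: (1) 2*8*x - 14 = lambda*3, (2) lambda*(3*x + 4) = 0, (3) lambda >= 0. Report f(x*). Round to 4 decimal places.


Step 1: Try lambda = 0 (constraint inactive).
Stationarity: 2*8*x - 14 = 0
x* = 14/(2*8) = 0.875
Check constraint: 3*0.875 = 2.625 >= -4 -- satisfied.
Step 2: Compute optimal value.
f(x*) = 8*0.875^2 - 14*0.875 = -6.125


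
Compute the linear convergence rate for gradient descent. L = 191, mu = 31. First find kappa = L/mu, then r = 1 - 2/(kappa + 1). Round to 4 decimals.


Step 1: Compute the condition number.
kappa = L/mu = 191/31 = 6.1613
Step 2: Compute the convergence rate.
r = 1 - 2/(kappa + 1) = 1 - 2*mu/(L + mu) = (L - mu)/(L + mu) = 160/222 = 0.7207


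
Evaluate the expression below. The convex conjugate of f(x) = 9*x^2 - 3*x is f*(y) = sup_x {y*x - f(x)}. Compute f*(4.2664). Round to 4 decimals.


f*(y) = sup_x {y*x - a*x^2 - b*x} = sup_x {(y-b)*x - a*x^2}
FOC: (y - b) - 2a*x = 0 => x* = (y - b)/(2a)
x* = (4.2664 + 3)/(2*9) = 0.4037
f*(4.2664) = (y-b)^2/(4a) = (4.2664 + 3)^2/(4*9)
= 52.8006/36 = 1.4667


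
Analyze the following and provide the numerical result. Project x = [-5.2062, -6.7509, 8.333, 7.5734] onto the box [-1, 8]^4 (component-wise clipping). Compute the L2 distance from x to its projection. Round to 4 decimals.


Project each component onto [-1, 8].
clip(-5.2062) = -1.0, clip(-6.7509) = -1.0, clip(8.333) = 8.0, clip(7.5734) = 7.5734
Projection = [-1.0, -1.0, 8.0, 7.5734]
Squared diffs: [17.6921, 33.0729, 0.1109, 0.0]
Distance = sqrt(50.8759) = 7.1327


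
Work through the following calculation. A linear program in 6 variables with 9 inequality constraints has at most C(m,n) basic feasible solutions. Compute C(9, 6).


Each vertex corresponds to some choice of n active constraints out of m, so the number of vertices is at most C(m, n) = m! / (n!(m-n)!).
m = 9, n = 6
Numerator: 9 * 8 * 7 * 6 * 5 * 4
Denominator: 6! = 720
C(9, 6) = 84


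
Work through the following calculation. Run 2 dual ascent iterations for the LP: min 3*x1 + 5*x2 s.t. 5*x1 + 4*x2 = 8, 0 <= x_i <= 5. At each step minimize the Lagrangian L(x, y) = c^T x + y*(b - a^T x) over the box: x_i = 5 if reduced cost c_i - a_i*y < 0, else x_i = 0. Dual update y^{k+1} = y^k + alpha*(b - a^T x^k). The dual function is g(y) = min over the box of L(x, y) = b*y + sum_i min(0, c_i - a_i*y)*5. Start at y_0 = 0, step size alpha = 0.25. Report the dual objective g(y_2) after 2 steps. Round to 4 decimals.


Dual ascent for LP: min 3*x1 + 5*x2, 5*x1 + 4*x2 = 8, 0 <= x_i <= 5
Step 1: y^k = 0.0, reduced costs: (3.0, 5.0)
  x^k = (0.0, 0.0), subgradient = b - a^T x = 8.0
  y^{k+1} = 0.0 + 0.25*8.0 = 2.0
Step 2: y^k = 2.0, reduced costs: (-7.0, -3.0)
  x^k = (5.0, 5.0), subgradient = b - a^T x = -37.0
  y^{k+1} = 2.0 + 0.25*-37.0 = -7.25
Dual objective at y_2 = -7.25: reduced costs (39.25, 34.0), box minimizer x = (0.0, 0.0)
g(y_2) = b*y + (c1 - a1*y)*x1 + (c2 - a2*y)*x2 = 8*(-7.25) + 39.25*0.0 + 34.0*0.0 = -58.0 + 0.0 + 0.0 = -58.0


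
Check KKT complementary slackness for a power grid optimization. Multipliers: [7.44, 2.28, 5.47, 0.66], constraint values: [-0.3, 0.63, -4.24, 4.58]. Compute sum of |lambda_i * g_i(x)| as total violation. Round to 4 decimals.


KKT complementary slackness check:
lambda_1 * g_1 = 7.44 * -0.3 = -2.232
lambda_2 * g_2 = 2.28 * 0.63 = 1.4364
lambda_3 * g_3 = 5.47 * -4.24 = -23.1928
lambda_4 * g_4 = 0.66 * 4.58 = 3.0228
Total violation = 2.232 + 1.4364 + 23.1928 + 3.0228 = 29.884


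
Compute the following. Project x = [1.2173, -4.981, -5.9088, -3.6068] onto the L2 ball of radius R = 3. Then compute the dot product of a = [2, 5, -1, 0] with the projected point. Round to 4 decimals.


Step 1: Compute ||x|| (intermediates to 6 decimals).
||x|| = sqrt(1.2173^2 + (-4.981)^2 + (-5.9088)^2 + (-3.6068)^2) = 8.614819
Step 2: Project.
Since ||x|| > R, scale = R/||x|| = 3/8.614819 = 0.348237, proj(x) = scale * x
proj(x) = [0.423909, -1.734568, -2.057663, -1.256021]
Step 3: Dot product.
a^T * proj(x) = 2*0.423909 + 5*(-1.734568) - 1*(-2.057663) + 0*(-1.256021) = -5.7674


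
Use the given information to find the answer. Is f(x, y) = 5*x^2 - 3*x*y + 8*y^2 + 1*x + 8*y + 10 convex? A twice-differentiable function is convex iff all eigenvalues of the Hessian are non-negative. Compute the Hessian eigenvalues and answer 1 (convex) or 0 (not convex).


The Hessian of f(x,y) = 5*x^2 - 3*x*y + 8*y^2 + 1*x + 8*y + 10 is:
H = [[10, -3], [-3, 16]]
Trace = 10 + 16 = 26
Determinant = 10*16 - (-3)^2 = 151
Discriminant = (26)^2 - 4*151 = 72.0
Eigenvalues: lambda_1 = 8.7574, lambda_2 = 17.2426
The function is convex.

1


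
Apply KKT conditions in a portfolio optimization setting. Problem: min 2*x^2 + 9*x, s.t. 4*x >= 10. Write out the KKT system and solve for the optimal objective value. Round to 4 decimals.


Step 1: Try lambda = 0 (constraint inactive).
x_unc = -9/(2*2) = -2.25
Check: 4*-2.25 = -9.0 < 10 -- violated!
Step 2: Constraint must be active: 4*x = 10
x* = 10/4 = 2.5
lambda = (2*2*2.5 + 9)/4 = 4.75
Step 3: Compute optimal value.
f(x*) = 2*2.5^2 + 9*2.5 = 35.0


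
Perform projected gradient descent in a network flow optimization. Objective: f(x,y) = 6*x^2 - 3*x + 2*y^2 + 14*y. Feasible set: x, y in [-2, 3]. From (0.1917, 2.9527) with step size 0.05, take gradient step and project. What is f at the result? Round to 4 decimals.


Step 1: Compute gradient at (0.1917, 2.9527).
grad_x = 2*6*0.1917 - 3 = -0.6996
grad_y = 2*2*2.9527 + 14 = 25.8108
Step 2: Gradient step.
x_raw = 0.1917 - 0.05*-0.6996 = 0.2267
y_raw = 2.9527 - 0.05*25.8108 = 1.6622
Step 3: Project onto [-2, 3].
x_proj = clip(0.2267) = 0.2267
y_proj = clip(1.6622) = 1.6622
Step 4: Evaluate f.
f(0.2267, 1.6622) = 28.4241


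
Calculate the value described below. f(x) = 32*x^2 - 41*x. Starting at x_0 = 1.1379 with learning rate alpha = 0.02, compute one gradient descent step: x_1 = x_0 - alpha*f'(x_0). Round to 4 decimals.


We compute the gradient at x_0 and apply the update.
f'(x) = 64*x - 41
f'(1.1379) = 64*1.1379 - 41 = 31.8256
x_1 = 1.1379 - 0.02*31.8256 = 0.5014


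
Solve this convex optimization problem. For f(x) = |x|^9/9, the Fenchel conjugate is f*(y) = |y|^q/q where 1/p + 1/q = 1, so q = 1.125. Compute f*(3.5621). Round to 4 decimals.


The conjugate exponent q satisfies 1/p + 1/q = 1.
p = 9, so q = 9/(9 - 1) = 1.125
|y|^q = 3.5621^1.125 = 4.1751
f*(3.5621) = 4.1751 / 1.125 = 3.7112


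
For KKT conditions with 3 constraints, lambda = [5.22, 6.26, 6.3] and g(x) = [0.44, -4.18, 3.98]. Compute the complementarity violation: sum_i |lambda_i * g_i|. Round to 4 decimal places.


KKT complementary slackness check:
lambda_1 * g_1 = 5.22 * 0.44 = 2.2968
lambda_2 * g_2 = 6.26 * -4.18 = -26.1668
lambda_3 * g_3 = 6.3 * 3.98 = 25.074
Total violation = 2.2968 + 26.1668 + 25.074 = 53.5376


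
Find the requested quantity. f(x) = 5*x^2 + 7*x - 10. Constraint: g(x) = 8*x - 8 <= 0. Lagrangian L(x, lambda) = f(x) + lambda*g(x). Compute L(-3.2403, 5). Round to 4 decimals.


Step 1: Evaluate f(x).
f(-3.2403) = 5*(-3.2403)^2 + 7*(-3.2403) - 10 = 19.8156
Step 2: Evaluate g(x).
g(-3.2403) = 8*-3.2403 - 8 = -33.9224
Step 3: Compute Lagrangian.
L = 19.8156 + 5*-33.9224 = -149.7964


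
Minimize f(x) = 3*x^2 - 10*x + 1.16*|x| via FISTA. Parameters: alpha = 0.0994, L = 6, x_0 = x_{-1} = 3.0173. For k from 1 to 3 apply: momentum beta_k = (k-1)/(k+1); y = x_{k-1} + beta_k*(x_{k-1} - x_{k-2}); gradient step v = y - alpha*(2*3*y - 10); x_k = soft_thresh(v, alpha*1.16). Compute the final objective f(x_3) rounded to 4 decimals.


FISTA on f(x) = 3*x^2 - 10*x + 1.16*|x|
L = 6, alpha = 0.0994
Iteration 1: beta = 0.0, y = 3.0173 + 0.0*(3.0173 - 3.0173) = 3.0173
  grad(y) = 8.1038, v = y - alpha*grad = 2.2118
  prox(v) = soft_thresh(2.2118, 0.1153) = 2.0965
Iteration 2: beta = 0.3333, y = 2.0965 + 0.3333*(2.0965 - 3.0173) = 1.7895
  grad(y) = 0.7372, v = y - alpha*grad = 1.7163
  prox(v) = soft_thresh(1.7163, 0.1153) = 1.601
Iteration 3: beta = 0.5, y = 1.601 + 0.5*(1.601 - 2.0965) = 1.3532
  grad(y) = -1.8809, v = y - alpha*grad = 1.5401
  prox(v) = soft_thresh(1.5401, 0.1153) = 1.4248
f(x_3) = 3*1.4248^2 - 10*1.4248 + 1.16*|1.4248| = -6.5051


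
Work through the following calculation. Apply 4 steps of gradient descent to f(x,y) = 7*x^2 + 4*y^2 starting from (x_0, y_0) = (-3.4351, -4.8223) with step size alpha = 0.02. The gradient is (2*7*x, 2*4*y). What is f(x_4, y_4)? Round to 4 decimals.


Gradient descent on f(x,y) = 7*x^2 + 4*y^2.
Starting point: (-3.4351, -4.8223), alpha = 0.02
Step 1: grad_x = 2*7*-3.4351 = -48.0914, grad_y = 2*4*-4.8223 = -38.5784
  x_1 = -3.4351 - 0.02*-48.0914 = -2.4733
  y_1 = -4.8223 - 0.02*-38.5784 = -4.0507
Step 2: grad_x = 2*7*-2.4733 = -34.6258, grad_y = 2*4*-4.0507 = -32.4059
  x_2 = -2.4733 - 0.02*-34.6258 = -1.7808
  y_2 = -4.0507 - 0.02*-32.4059 = -3.4026
Step 3: grad_x = 2*7*-1.7808 = -24.9306, grad_y = 2*4*-3.4026 = -27.2209
  x_3 = -1.7808 - 0.02*-24.9306 = -1.2821
  y_3 = -3.4026 - 0.02*-27.2209 = -2.8582
Step 4: grad_x = 2*7*-1.2821 = -17.95, grad_y = 2*4*-2.8582 = -22.8656
  x_4 = -1.2821 - 0.02*-17.95 = -0.9231
  y_4 = -2.8582 - 0.02*-22.8656 = -2.4009
f(-0.9231, -2.4009) = 7*(-0.9231)^2 + 4*(-2.4009)^2 = 29.0224


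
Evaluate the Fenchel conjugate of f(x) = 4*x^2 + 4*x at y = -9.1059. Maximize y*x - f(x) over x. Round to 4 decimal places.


f*(y) = sup_x {y*x - a*x^2 - b*x} = sup_x {(y-b)*x - a*x^2}
FOC: (y - b) - 2a*x = 0 => x* = (y - b)/(2a)
x* = (-9.1059 - 4)/(2*4) = -1.6382
f*(-9.1059) = (y-b)^2/(4a) = (-9.1059 - 4)^2/(4*4)
= 171.7646/16 = 10.7353


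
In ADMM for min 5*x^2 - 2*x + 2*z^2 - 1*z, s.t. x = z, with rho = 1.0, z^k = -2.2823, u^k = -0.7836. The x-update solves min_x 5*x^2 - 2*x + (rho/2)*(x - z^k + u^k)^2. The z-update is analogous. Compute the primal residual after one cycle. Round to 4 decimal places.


ADMM iteration with rho = 1.0, z^k = -2.2823, u^k = -0.7836
Step 1: x-update.
Minimize 5*x^2 - 2*x + (1.0/2)*(x + 2.2823 - 0.7836)^2
FOC: (2*5 + 1.0)*x = 2 + 1.0*(-2.2823 + 0.7836)
x^{k+1} = 0.0456
Step 2: z-update.
Minimize 2*z^2 - 1*z + (1.0/2)*(0.0456 - z - 0.7836)^2
FOC: (2*2 + 1.0)*z = 1 + 1.0*(0.0456 - 0.7836)
z^{k+1} = 0.0524
Step 3: u-update.
u^{k+1} = -0.7836 + 0.0456 - 0.0524 = -0.7904
Step 4: Primal residual = |0.0456 - 0.0524| = 0.0068


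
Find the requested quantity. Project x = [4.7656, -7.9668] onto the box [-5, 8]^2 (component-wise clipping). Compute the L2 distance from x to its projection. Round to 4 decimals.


Project each component onto [-5, 8].
clip(4.7656) = 4.7656, clip(-7.9668) = -5.0
Projection = [4.7656, -5.0]
Squared diffs: [0.0, 8.8019]
Distance = sqrt(8.8019) = 2.9668


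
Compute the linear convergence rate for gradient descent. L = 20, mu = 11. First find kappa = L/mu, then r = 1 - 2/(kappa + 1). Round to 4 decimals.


Step 1: Compute the condition number.
kappa = L/mu = 20/11 = 1.8182
Step 2: Compute the convergence rate.
r = 1 - 2/(kappa + 1) = 1 - 2*mu/(L + mu) = (L - mu)/(L + mu) = 9/31 = 0.2903


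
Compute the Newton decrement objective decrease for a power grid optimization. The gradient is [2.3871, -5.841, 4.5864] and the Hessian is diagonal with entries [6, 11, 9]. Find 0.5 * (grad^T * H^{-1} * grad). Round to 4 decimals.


Step 1: H is diagonal, so H^(-1) * g = [0.3979, -0.531, 0.5096].
Step 2: g^T H^(-1) g = sum_i g_i^2 / H_ii
  = (2.3871)^2/6 + (-5.841)^2/11 + (4.5864)^2/9
  = 0.9497 + 3.1016 + 2.3372 = 6.3885
Step 3: Objective decrease = 0.5 * g^T H^(-1) g = 3.1943


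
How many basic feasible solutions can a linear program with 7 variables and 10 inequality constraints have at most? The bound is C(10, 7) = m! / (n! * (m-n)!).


Each vertex corresponds to some choice of n active constraints out of m, so the number of vertices is at most C(m, n) = m! / (n!(m-n)!).
m = 10, n = 7
Numerator: 10 * 9 * 8 * 7 * 6 * 5 * 4
Denominator: 7! = 5040
C(10, 7) = 120


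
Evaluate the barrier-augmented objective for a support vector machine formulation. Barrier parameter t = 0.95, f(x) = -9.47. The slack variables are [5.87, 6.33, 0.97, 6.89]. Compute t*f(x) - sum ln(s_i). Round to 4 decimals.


Step 1: Compute log-barrier.
ln values: [1.7699, 1.8453, -0.0305, 1.9301]
phi = -(1.7699 + 1.8453 - 0.0305 + 1.9301) = -5.5148
Step 2: Compute augmented objective.
t*f(x) = 0.95*-9.47 = -8.9965
Total = -8.9965 - 5.5148 = -14.5113


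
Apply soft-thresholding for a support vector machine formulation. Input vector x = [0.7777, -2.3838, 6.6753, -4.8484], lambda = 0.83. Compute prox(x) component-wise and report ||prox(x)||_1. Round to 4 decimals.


Soft-thresholding with lambda = 0.83:
prox(0.7777) = sign(0.7777)*max(|0.7777| - 0.83, 0) = 0.0
prox(-2.3838) = sign(-2.3838)*max(|-2.3838| - 0.83, 0) = -1.5538
prox(6.6753) = sign(6.6753)*max(|6.6753| - 0.83, 0) = 5.8453
prox(-4.8484) = sign(-4.8484)*max(|-4.8484| - 0.83, 0) = -4.0184
prox(x) = [0.0, -1.5538, 5.8453, -4.0184]
||prox(x)||_1 = 0.0 + 1.5538 + 5.8453 + 4.0184 = 11.4175


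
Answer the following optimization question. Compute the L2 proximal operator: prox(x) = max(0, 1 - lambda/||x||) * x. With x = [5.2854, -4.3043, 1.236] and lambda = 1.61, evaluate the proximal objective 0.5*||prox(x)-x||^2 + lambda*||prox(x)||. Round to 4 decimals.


Step 1: Compute ||x||.
||x|| = 6.9275
Step 2: Compute scaling factor.
scale = max(0, 1 - 1.61/6.9275) = 0.7676
Step 3: prox(x) = [4.057, -3.3039, 0.9487]
||prox(x)|| = 5.3175
Step 4: Proximal objective.
0.5*||prox-x||^2 = 1.2961
lambda*||prox|| = 8.5612
Total = 9.8572


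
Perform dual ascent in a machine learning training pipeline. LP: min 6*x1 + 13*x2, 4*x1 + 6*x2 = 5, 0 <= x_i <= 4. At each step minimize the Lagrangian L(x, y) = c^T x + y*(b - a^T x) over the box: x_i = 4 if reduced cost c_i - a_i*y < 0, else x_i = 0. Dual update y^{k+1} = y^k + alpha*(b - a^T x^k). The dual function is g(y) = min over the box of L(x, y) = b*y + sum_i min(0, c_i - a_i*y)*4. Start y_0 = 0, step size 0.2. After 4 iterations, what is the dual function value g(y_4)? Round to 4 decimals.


Dual ascent for LP: min 6*x1 + 13*x2, 4*x1 + 6*x2 = 5, 0 <= x_i <= 4
Step 1: y^k = 0.0, reduced costs: (6.0, 13.0)
  x^k = (0.0, 0.0), subgradient = b - a^T x = 5.0
  y^{k+1} = 0.0 + 0.2*5.0 = 1.0
Step 2: y^k = 1.0, reduced costs: (2.0, 7.0)
  x^k = (0.0, 0.0), subgradient = b - a^T x = 5.0
  y^{k+1} = 1.0 + 0.2*5.0 = 2.0
Step 3: y^k = 2.0, reduced costs: (-2.0, 1.0)
  x^k = (4.0, 0.0), subgradient = b - a^T x = -11.0
  y^{k+1} = 2.0 + 0.2*-11.0 = -0.2
Step 4: y^k = -0.2, reduced costs: (6.8, 14.2)
  x^k = (0.0, 0.0), subgradient = b - a^T x = 5.0
  y^{k+1} = -0.2 + 0.2*5.0 = 0.8
Dual objective at y_4 = 0.8: reduced costs (2.8, 8.2), box minimizer x = (0.0, 0.0)
g(y_4) = b*y + (c1 - a1*y)*x1 + (c2 - a2*y)*x2 = 5*0.8 + 2.8*0.0 + 8.2*0.0 = 4.0 + 0.0 + 0.0 = 4.0


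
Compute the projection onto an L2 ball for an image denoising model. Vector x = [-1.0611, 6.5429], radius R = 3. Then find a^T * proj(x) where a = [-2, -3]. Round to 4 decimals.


Step 1: Compute ||x|| (intermediates to 6 decimals).
||x|| = sqrt((-1.0611)^2 + 6.5429^2) = 6.628384
Step 2: Project.
Since ||x|| > R, scale = R/||x|| = 3/6.628384 = 0.452599, proj(x) = scale * x
proj(x) = [-0.480253, 2.96131]
Step 3: Dot product.
a^T * proj(x) = -2*(-0.480253) - 3*2.96131 = -7.9234


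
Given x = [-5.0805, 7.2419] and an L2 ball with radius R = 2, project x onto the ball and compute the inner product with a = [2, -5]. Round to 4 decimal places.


Step 1: Compute ||x|| (intermediates to 6 decimals).
||x|| = sqrt((-5.0805)^2 + 7.2419^2) = 8.846276
Step 2: Project.
Since ||x|| > R, scale = R/||x|| = 2/8.846276 = 0.226084, proj(x) = scale * x
proj(x) = [-1.14862, 1.637278]
Step 3: Dot product.
a^T * proj(x) = 2*(-1.14862) - 5*1.637278 = -10.4836


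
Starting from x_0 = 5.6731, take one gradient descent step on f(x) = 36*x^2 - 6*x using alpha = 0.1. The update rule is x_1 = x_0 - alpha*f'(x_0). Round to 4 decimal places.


We compute the gradient at x_0 and apply the update.
f'(x) = 72*x - 6
f'(5.6731) = 72*5.6731 - 6 = 402.4632
x_1 = 5.6731 - 0.1*402.4632 = -34.5732


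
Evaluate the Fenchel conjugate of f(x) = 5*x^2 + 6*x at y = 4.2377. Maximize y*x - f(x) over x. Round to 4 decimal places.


f*(y) = sup_x {y*x - a*x^2 - b*x} = sup_x {(y-b)*x - a*x^2}
FOC: (y - b) - 2a*x = 0 => x* = (y - b)/(2a)
x* = (4.2377 - 6)/(2*5) = -0.1762
f*(4.2377) = (y-b)^2/(4a) = (4.2377 - 6)^2/(4*5)
= 3.1057/20 = 0.1553


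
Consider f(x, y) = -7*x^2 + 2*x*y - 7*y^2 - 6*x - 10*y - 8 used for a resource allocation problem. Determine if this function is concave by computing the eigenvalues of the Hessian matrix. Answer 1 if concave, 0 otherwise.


The Hessian of f(x,y) = -7*x^2 + 2*x*y - 7*y^2 - 6*x - 10*y - 8 is:
H = [[-14, 2], [2, -14]]
Trace = -14 - 14 = -28
Determinant = -14*-14 - (2)^2 = 192
Discriminant = (-28)^2 - 4*192 = 16.0
Eigenvalues: lambda_1 = -16.0, lambda_2 = -12.0
The function is concave.

1


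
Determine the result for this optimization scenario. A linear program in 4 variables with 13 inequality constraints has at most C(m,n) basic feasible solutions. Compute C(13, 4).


Each vertex corresponds to some choice of n active constraints out of m, so the number of vertices is at most C(m, n) = m! / (n!(m-n)!).
m = 13, n = 4
Numerator: 13 * 12 * 11 * 10
Denominator: 4! = 24
C(13, 4) = 715


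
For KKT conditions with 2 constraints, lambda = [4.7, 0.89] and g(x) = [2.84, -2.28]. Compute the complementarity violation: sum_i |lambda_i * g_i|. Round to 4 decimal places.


KKT complementary slackness check:
lambda_1 * g_1 = 4.7 * 2.84 = 13.348
lambda_2 * g_2 = 0.89 * -2.28 = -2.0292
Total violation = 13.348 + 2.0292 = 15.3772


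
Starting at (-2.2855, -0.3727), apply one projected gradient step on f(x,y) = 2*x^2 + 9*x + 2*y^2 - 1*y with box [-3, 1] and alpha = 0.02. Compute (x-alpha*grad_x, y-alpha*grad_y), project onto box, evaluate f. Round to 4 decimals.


Step 1: Compute gradient at (-2.2855, -0.3727).
grad_x = 2*2*-2.2855 + 9 = -0.142
grad_y = 2*2*-0.3727 - 1 = -2.4908
Step 2: Gradient step.
x_raw = -2.2855 - 0.02*-0.142 = -2.2827
y_raw = -0.3727 - 0.02*-2.4908 = -0.3229
Step 3: Project onto [-3, 1].
x_proj = clip(-2.2827) = -2.2827
y_proj = clip(-0.3229) = -0.3229
Step 4: Evaluate f.
f(-2.2827, -0.3229) = -9.5915


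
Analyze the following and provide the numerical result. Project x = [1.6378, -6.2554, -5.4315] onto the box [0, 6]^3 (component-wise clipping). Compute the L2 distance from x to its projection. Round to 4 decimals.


Project each component onto [0, 6].
clip(1.6378) = 1.6378, clip(-6.2554) = 0.0, clip(-5.4315) = 0.0
Projection = [1.6378, 0.0, 0.0]
Squared diffs: [0.0, 39.13, 29.5012]
Distance = sqrt(68.6312) = 8.2844


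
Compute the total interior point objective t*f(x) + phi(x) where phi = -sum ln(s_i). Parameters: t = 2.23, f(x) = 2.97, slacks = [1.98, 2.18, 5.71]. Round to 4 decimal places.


Step 1: Compute log-barrier.
ln values: [0.6831, 0.7793, 1.7422]
phi = -(0.6831 + 0.7793 + 1.7422) = -3.2046
Step 2: Compute augmented objective.
t*f(x) = 2.23*2.97 = 6.6231
Total = 6.6231 - 3.2046 = 3.4185


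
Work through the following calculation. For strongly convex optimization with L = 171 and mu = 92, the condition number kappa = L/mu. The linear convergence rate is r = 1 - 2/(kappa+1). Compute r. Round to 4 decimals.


Step 1: Compute the condition number.
kappa = L/mu = 171/92 = 1.8587
Step 2: Compute the convergence rate.
r = 1 - 2/(kappa + 1) = 1 - 2*mu/(L + mu) = (L - mu)/(L + mu) = 79/263 = 0.3004


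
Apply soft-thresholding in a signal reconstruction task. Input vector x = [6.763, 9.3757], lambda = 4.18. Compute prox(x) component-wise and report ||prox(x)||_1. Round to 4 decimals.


Soft-thresholding with lambda = 4.18:
prox(6.763) = sign(6.763)*max(|6.763| - 4.18, 0) = 2.583
prox(9.3757) = sign(9.3757)*max(|9.3757| - 4.18, 0) = 5.1957
prox(x) = [2.583, 5.1957]
||prox(x)||_1 = 2.583 + 5.1957 = 7.7787


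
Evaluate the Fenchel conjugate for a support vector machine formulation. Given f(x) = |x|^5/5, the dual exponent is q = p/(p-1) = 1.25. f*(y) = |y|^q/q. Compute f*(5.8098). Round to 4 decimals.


The conjugate exponent q satisfies 1/p + 1/q = 1.
p = 5, so q = 5/(5 - 1) = 1.25
|y|^q = 5.8098^1.25 = 9.0199
f*(5.8098) = 9.0199 / 1.25 = 7.2159


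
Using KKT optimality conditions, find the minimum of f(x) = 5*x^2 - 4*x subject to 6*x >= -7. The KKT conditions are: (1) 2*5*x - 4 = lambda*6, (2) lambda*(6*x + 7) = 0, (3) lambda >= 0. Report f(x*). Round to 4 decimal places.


Step 1: Try lambda = 0 (constraint inactive).
Stationarity: 2*5*x - 4 = 0
x* = 4/(2*5) = 0.4
Check constraint: 6*0.4 = 2.4 >= -7 -- satisfied.
Step 2: Compute optimal value.
f(x*) = 5*0.4^2 - 4*0.4 = -0.8


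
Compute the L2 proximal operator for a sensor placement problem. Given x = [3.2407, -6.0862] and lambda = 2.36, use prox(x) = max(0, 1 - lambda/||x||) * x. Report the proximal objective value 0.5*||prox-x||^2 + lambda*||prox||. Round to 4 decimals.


Step 1: Compute ||x||.
||x|| = 6.8952
Step 2: Compute scaling factor.
scale = max(0, 1 - 2.36/6.8952) = 0.6577
Step 3: prox(x) = [2.1315, -4.0031]
||prox(x)|| = 4.5352
Step 4: Proximal objective.
0.5*||prox-x||^2 = 2.7848
lambda*||prox|| = 10.7031
Total = 13.4879


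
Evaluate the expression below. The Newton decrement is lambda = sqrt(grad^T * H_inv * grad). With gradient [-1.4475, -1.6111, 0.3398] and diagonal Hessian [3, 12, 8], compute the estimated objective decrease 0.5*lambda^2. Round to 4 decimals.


Step 1: H is diagonal, so H^(-1) * g = [-0.4825, -0.1343, 0.0425].
Step 2: g^T H^(-1) g = sum_i g_i^2 / H_ii
  = (-1.4475)^2/3 + (-1.6111)^2/12 + (0.3398)^2/8
  = 0.6984 + 0.2163 + 0.0144 = 0.9292
Step 3: Objective decrease = 0.5 * g^T H^(-1) g = 0.4646


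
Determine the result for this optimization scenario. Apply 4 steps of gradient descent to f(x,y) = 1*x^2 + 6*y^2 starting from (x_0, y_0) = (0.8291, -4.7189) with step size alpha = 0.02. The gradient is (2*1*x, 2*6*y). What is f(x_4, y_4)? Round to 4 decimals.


Gradient descent on f(x,y) = 1*x^2 + 6*y^2.
Starting point: (0.8291, -4.7189), alpha = 0.02
Step 1: grad_x = 2*1*0.8291 = 1.6582, grad_y = 2*6*-4.7189 = -56.6268
  x_1 = 0.8291 - 0.02*1.6582 = 0.7959
  y_1 = -4.7189 - 0.02*-56.6268 = -3.5864
Step 2: grad_x = 2*1*0.7959 = 1.5919, grad_y = 2*6*-3.5864 = -43.0364
  x_2 = 0.7959 - 0.02*1.5919 = 0.7641
  y_2 = -3.5864 - 0.02*-43.0364 = -2.7256
Step 3: grad_x = 2*1*0.7641 = 1.5282, grad_y = 2*6*-2.7256 = -32.7076
  x_3 = 0.7641 - 0.02*1.5282 = 0.7335
  y_3 = -2.7256 - 0.02*-32.7076 = -2.0715
Step 4: grad_x = 2*1*0.7335 = 1.4671, grad_y = 2*6*-2.0715 = -24.8578
  x_4 = 0.7335 - 0.02*1.4671 = 0.7042
  y_4 = -2.0715 - 0.02*-24.8578 = -1.5743
f(0.7042, -1.5743) = 1*0.7042^2 + 6*(-1.5743)^2 = 15.3669


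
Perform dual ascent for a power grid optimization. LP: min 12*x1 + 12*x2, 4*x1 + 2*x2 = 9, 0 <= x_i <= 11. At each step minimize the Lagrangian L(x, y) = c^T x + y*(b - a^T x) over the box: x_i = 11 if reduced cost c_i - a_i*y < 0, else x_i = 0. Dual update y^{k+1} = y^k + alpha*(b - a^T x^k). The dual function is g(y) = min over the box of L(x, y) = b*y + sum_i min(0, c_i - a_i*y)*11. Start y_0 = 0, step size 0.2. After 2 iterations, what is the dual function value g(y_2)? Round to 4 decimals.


Dual ascent for LP: min 12*x1 + 12*x2, 4*x1 + 2*x2 = 9, 0 <= x_i <= 11
Step 1: y^k = 0.0, reduced costs: (12.0, 12.0)
  x^k = (0.0, 0.0), subgradient = b - a^T x = 9.0
  y^{k+1} = 0.0 + 0.2*9.0 = 1.8
Step 2: y^k = 1.8, reduced costs: (4.8, 8.4)
  x^k = (0.0, 0.0), subgradient = b - a^T x = 9.0
  y^{k+1} = 1.8 + 0.2*9.0 = 3.6
Dual objective at y_2 = 3.6: reduced costs (-2.4, 4.8), box minimizer x = (11.0, 0.0)
g(y_2) = b*y + (c1 - a1*y)*x1 + (c2 - a2*y)*x2 = 9*3.6 + (-2.4)*11.0 + 4.8*0.0 = 32.4 - 26.4 + 0.0 = 6.0


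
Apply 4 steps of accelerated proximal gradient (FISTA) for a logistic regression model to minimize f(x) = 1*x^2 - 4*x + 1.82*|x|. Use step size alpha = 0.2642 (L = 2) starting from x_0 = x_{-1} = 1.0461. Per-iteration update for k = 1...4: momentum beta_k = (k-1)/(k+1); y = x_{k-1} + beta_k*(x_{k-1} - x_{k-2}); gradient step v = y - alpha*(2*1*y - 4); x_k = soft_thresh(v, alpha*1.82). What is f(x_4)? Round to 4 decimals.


FISTA on f(x) = 1*x^2 - 4*x + 1.82*|x|
L = 2, alpha = 0.2642
Iteration 1: beta = 0.0, y = 1.0461 + 0.0*(1.0461 - 1.0461) = 1.0461
  grad(y) = -1.9078, v = y - alpha*grad = 1.5501
  prox(v) = soft_thresh(1.5501, 0.4808) = 1.0693
Iteration 2: beta = 0.3333, y = 1.0693 + 0.3333*(1.0693 - 1.0461) = 1.077
  grad(y) = -1.8459, v = y - alpha*grad = 1.5647
  prox(v) = soft_thresh(1.5647, 0.4808) = 1.0839
Iteration 3: beta = 0.5, y = 1.0839 + 0.5*(1.0839 - 1.0693) = 1.0912
  grad(y) = -1.8176, v = y - alpha*grad = 1.5714
  prox(v) = soft_thresh(1.5714, 0.4808) = 1.0906
Iteration 4: beta = 0.6, y = 1.0906 + 0.6*(1.0906 - 1.0839) = 1.0946
  grad(y) = -1.8109, v = y - alpha*grad = 1.573
  prox(v) = soft_thresh(1.573, 0.4808) = 1.0921
f(x_4) = 1*1.0921^2 - 4*1.0921 + 1.82*|1.0921| = -1.1881


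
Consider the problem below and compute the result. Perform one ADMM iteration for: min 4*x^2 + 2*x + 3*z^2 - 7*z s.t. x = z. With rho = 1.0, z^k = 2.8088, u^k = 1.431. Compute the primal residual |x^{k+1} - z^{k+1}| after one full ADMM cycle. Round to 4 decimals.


ADMM iteration with rho = 1.0, z^k = 2.8088, u^k = 1.431
Step 1: x-update.
Minimize 4*x^2 + 2*x + (1.0/2)*(x - 2.8088 + 1.431)^2
FOC: (2*4 + 1.0)*x = -2 + 1.0*(2.8088 - 1.431)
x^{k+1} = -0.0691
Step 2: z-update.
Minimize 3*z^2 - 7*z + (1.0/2)*(-0.0691 - z + 1.431)^2
FOC: (2*3 + 1.0)*z = 7 + 1.0*(-0.0691 + 1.431)
z^{k+1} = 1.1946
Step 3: u-update.
u^{k+1} = 1.431 - 0.0691 - 1.1946 = 0.1673
Step 4: Primal residual = |-0.0691 - 1.1946| = 1.2637


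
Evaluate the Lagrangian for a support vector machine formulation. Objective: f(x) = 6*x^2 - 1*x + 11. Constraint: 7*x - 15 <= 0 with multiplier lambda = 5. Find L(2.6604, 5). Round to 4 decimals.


Step 1: Evaluate f(x).
f(2.6604) = 6*2.6604^2 - 1*2.6604 + 11 = 50.806
Step 2: Evaluate g(x).
g(2.6604) = 7*2.6604 - 15 = 3.6228
Step 3: Compute Lagrangian.
L = 50.806 + 5*3.6228 = 68.92


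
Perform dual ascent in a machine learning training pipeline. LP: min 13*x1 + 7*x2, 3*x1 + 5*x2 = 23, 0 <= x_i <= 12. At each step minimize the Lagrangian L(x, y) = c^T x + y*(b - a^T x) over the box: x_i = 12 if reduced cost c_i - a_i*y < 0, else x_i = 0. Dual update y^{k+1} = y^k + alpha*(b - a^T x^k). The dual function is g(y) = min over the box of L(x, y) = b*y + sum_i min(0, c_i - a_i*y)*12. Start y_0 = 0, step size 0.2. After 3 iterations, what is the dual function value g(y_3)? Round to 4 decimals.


Dual ascent for LP: min 13*x1 + 7*x2, 3*x1 + 5*x2 = 23, 0 <= x_i <= 12
Step 1: y^k = 0.0, reduced costs: (13.0, 7.0)
  x^k = (0.0, 0.0), subgradient = b - a^T x = 23.0
  y^{k+1} = 0.0 + 0.2*23.0 = 4.6
Step 2: y^k = 4.6, reduced costs: (-0.8, -16.0)
  x^k = (12.0, 12.0), subgradient = b - a^T x = -73.0
  y^{k+1} = 4.6 + 0.2*-73.0 = -10.0
Step 3: y^k = -10.0, reduced costs: (43.0, 57.0)
  x^k = (0.0, 0.0), subgradient = b - a^T x = 23.0
  y^{k+1} = -10.0 + 0.2*23.0 = -5.4
Dual objective at y_3 = -5.4: reduced costs (29.2, 34.0), box minimizer x = (0.0, 0.0)
g(y_3) = b*y + (c1 - a1*y)*x1 + (c2 - a2*y)*x2 = 23*(-5.4) + 29.2*0.0 + 34.0*0.0 = -124.2 + 0.0 + 0.0 = -124.2
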